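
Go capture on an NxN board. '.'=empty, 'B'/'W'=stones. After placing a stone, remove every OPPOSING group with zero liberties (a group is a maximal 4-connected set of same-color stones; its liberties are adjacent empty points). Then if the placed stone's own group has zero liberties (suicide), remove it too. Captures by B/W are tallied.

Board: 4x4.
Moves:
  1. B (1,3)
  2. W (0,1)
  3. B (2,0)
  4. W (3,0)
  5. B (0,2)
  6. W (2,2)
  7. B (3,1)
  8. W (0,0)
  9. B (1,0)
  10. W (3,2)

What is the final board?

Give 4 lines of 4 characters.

Answer: WWB.
B..B
B.W.
.BW.

Derivation:
Move 1: B@(1,3) -> caps B=0 W=0
Move 2: W@(0,1) -> caps B=0 W=0
Move 3: B@(2,0) -> caps B=0 W=0
Move 4: W@(3,0) -> caps B=0 W=0
Move 5: B@(0,2) -> caps B=0 W=0
Move 6: W@(2,2) -> caps B=0 W=0
Move 7: B@(3,1) -> caps B=1 W=0
Move 8: W@(0,0) -> caps B=1 W=0
Move 9: B@(1,0) -> caps B=1 W=0
Move 10: W@(3,2) -> caps B=1 W=0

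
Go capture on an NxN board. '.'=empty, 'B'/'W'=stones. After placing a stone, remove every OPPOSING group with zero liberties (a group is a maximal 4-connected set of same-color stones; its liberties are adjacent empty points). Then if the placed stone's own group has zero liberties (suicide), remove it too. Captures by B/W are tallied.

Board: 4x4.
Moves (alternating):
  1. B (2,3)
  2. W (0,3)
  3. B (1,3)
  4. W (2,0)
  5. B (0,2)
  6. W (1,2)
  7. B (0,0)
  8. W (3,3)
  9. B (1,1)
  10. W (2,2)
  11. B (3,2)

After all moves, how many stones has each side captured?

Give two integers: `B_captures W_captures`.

Move 1: B@(2,3) -> caps B=0 W=0
Move 2: W@(0,3) -> caps B=0 W=0
Move 3: B@(1,3) -> caps B=0 W=0
Move 4: W@(2,0) -> caps B=0 W=0
Move 5: B@(0,2) -> caps B=1 W=0
Move 6: W@(1,2) -> caps B=1 W=0
Move 7: B@(0,0) -> caps B=1 W=0
Move 8: W@(3,3) -> caps B=1 W=0
Move 9: B@(1,1) -> caps B=1 W=0
Move 10: W@(2,2) -> caps B=1 W=0
Move 11: B@(3,2) -> caps B=2 W=0

Answer: 2 0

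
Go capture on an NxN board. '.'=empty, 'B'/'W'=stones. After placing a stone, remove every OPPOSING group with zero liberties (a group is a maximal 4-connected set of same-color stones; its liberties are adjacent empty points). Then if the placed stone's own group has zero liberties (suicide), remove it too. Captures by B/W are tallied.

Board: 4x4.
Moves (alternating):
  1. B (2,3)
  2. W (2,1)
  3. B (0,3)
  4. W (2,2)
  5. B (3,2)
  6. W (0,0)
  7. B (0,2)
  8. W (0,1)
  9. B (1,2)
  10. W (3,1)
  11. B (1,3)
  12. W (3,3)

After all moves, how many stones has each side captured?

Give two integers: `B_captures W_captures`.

Move 1: B@(2,3) -> caps B=0 W=0
Move 2: W@(2,1) -> caps B=0 W=0
Move 3: B@(0,3) -> caps B=0 W=0
Move 4: W@(2,2) -> caps B=0 W=0
Move 5: B@(3,2) -> caps B=0 W=0
Move 6: W@(0,0) -> caps B=0 W=0
Move 7: B@(0,2) -> caps B=0 W=0
Move 8: W@(0,1) -> caps B=0 W=0
Move 9: B@(1,2) -> caps B=0 W=0
Move 10: W@(3,1) -> caps B=0 W=0
Move 11: B@(1,3) -> caps B=0 W=0
Move 12: W@(3,3) -> caps B=0 W=1

Answer: 0 1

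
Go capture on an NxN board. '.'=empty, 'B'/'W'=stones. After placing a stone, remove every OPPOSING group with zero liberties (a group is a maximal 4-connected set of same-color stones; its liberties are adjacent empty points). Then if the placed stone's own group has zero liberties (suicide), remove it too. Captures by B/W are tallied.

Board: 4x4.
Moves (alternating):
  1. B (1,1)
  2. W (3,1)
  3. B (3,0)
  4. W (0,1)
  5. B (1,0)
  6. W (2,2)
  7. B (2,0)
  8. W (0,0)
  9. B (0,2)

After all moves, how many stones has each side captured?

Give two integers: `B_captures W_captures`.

Answer: 2 0

Derivation:
Move 1: B@(1,1) -> caps B=0 W=0
Move 2: W@(3,1) -> caps B=0 W=0
Move 3: B@(3,0) -> caps B=0 W=0
Move 4: W@(0,1) -> caps B=0 W=0
Move 5: B@(1,0) -> caps B=0 W=0
Move 6: W@(2,2) -> caps B=0 W=0
Move 7: B@(2,0) -> caps B=0 W=0
Move 8: W@(0,0) -> caps B=0 W=0
Move 9: B@(0,2) -> caps B=2 W=0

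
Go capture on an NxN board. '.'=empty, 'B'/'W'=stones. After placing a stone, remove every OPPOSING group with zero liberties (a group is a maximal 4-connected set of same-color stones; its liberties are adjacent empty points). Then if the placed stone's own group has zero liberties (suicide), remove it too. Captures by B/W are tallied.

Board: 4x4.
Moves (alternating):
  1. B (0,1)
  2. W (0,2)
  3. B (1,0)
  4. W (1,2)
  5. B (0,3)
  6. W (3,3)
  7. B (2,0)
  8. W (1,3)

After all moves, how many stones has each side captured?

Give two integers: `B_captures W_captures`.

Answer: 0 1

Derivation:
Move 1: B@(0,1) -> caps B=0 W=0
Move 2: W@(0,2) -> caps B=0 W=0
Move 3: B@(1,0) -> caps B=0 W=0
Move 4: W@(1,2) -> caps B=0 W=0
Move 5: B@(0,3) -> caps B=0 W=0
Move 6: W@(3,3) -> caps B=0 W=0
Move 7: B@(2,0) -> caps B=0 W=0
Move 8: W@(1,3) -> caps B=0 W=1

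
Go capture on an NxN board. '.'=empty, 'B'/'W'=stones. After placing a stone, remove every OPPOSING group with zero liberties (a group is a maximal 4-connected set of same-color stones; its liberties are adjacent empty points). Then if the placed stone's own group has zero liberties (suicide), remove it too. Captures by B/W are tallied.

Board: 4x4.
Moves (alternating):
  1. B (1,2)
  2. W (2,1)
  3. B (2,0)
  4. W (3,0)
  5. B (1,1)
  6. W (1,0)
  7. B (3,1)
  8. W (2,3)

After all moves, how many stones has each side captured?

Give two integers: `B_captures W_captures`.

Answer: 0 1

Derivation:
Move 1: B@(1,2) -> caps B=0 W=0
Move 2: W@(2,1) -> caps B=0 W=0
Move 3: B@(2,0) -> caps B=0 W=0
Move 4: W@(3,0) -> caps B=0 W=0
Move 5: B@(1,1) -> caps B=0 W=0
Move 6: W@(1,0) -> caps B=0 W=1
Move 7: B@(3,1) -> caps B=0 W=1
Move 8: W@(2,3) -> caps B=0 W=1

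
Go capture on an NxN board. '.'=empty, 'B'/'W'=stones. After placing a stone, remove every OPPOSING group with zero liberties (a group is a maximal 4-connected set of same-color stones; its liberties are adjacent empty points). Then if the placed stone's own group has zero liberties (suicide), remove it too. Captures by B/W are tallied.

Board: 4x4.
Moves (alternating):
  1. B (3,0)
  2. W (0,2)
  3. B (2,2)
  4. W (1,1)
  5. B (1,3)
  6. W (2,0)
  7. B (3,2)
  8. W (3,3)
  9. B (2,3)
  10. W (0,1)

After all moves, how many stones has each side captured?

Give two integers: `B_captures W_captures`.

Move 1: B@(3,0) -> caps B=0 W=0
Move 2: W@(0,2) -> caps B=0 W=0
Move 3: B@(2,2) -> caps B=0 W=0
Move 4: W@(1,1) -> caps B=0 W=0
Move 5: B@(1,3) -> caps B=0 W=0
Move 6: W@(2,0) -> caps B=0 W=0
Move 7: B@(3,2) -> caps B=0 W=0
Move 8: W@(3,3) -> caps B=0 W=0
Move 9: B@(2,3) -> caps B=1 W=0
Move 10: W@(0,1) -> caps B=1 W=0

Answer: 1 0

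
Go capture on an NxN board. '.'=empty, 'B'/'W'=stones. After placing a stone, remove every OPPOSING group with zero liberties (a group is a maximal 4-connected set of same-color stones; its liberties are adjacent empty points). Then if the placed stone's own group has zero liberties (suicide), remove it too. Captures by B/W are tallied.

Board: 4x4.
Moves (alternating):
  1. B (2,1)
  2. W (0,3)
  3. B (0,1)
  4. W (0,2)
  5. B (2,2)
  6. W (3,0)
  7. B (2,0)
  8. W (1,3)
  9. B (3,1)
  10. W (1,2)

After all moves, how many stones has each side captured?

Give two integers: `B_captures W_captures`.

Move 1: B@(2,1) -> caps B=0 W=0
Move 2: W@(0,3) -> caps B=0 W=0
Move 3: B@(0,1) -> caps B=0 W=0
Move 4: W@(0,2) -> caps B=0 W=0
Move 5: B@(2,2) -> caps B=0 W=0
Move 6: W@(3,0) -> caps B=0 W=0
Move 7: B@(2,0) -> caps B=0 W=0
Move 8: W@(1,3) -> caps B=0 W=0
Move 9: B@(3,1) -> caps B=1 W=0
Move 10: W@(1,2) -> caps B=1 W=0

Answer: 1 0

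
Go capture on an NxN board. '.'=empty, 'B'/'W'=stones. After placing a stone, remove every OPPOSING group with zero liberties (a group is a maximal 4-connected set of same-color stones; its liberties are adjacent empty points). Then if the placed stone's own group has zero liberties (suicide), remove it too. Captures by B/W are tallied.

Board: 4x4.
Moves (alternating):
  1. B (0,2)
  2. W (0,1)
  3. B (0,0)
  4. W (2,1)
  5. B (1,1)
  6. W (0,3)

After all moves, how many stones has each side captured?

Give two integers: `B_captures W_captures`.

Move 1: B@(0,2) -> caps B=0 W=0
Move 2: W@(0,1) -> caps B=0 W=0
Move 3: B@(0,0) -> caps B=0 W=0
Move 4: W@(2,1) -> caps B=0 W=0
Move 5: B@(1,1) -> caps B=1 W=0
Move 6: W@(0,3) -> caps B=1 W=0

Answer: 1 0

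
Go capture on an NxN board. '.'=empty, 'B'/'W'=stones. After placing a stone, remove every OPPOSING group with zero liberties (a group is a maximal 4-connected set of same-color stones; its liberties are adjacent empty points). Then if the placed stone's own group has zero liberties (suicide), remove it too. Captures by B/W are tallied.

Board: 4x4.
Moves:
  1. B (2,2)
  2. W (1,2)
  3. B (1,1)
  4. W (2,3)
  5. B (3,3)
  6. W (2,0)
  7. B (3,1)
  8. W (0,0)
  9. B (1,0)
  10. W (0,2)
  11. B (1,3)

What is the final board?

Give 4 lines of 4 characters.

Answer: W.W.
BBWB
W.B.
.B.B

Derivation:
Move 1: B@(2,2) -> caps B=0 W=0
Move 2: W@(1,2) -> caps B=0 W=0
Move 3: B@(1,1) -> caps B=0 W=0
Move 4: W@(2,3) -> caps B=0 W=0
Move 5: B@(3,3) -> caps B=0 W=0
Move 6: W@(2,0) -> caps B=0 W=0
Move 7: B@(3,1) -> caps B=0 W=0
Move 8: W@(0,0) -> caps B=0 W=0
Move 9: B@(1,0) -> caps B=0 W=0
Move 10: W@(0,2) -> caps B=0 W=0
Move 11: B@(1,3) -> caps B=1 W=0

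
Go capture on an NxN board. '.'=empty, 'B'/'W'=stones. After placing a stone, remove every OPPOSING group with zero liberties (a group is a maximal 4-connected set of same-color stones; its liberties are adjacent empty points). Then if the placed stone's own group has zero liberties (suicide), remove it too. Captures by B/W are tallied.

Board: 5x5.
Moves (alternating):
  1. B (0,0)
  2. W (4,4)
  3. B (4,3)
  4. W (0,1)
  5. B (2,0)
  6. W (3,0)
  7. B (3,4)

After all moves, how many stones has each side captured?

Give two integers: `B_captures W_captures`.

Answer: 1 0

Derivation:
Move 1: B@(0,0) -> caps B=0 W=0
Move 2: W@(4,4) -> caps B=0 W=0
Move 3: B@(4,3) -> caps B=0 W=0
Move 4: W@(0,1) -> caps B=0 W=0
Move 5: B@(2,0) -> caps B=0 W=0
Move 6: W@(3,0) -> caps B=0 W=0
Move 7: B@(3,4) -> caps B=1 W=0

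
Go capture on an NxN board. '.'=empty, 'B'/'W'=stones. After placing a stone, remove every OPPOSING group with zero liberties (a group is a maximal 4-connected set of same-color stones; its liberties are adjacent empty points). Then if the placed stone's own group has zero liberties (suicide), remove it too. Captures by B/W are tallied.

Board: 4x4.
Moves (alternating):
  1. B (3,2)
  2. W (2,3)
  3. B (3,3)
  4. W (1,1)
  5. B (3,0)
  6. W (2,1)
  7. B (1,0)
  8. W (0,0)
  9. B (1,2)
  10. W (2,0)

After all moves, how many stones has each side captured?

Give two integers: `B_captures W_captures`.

Answer: 0 1

Derivation:
Move 1: B@(3,2) -> caps B=0 W=0
Move 2: W@(2,3) -> caps B=0 W=0
Move 3: B@(3,3) -> caps B=0 W=0
Move 4: W@(1,1) -> caps B=0 W=0
Move 5: B@(3,0) -> caps B=0 W=0
Move 6: W@(2,1) -> caps B=0 W=0
Move 7: B@(1,0) -> caps B=0 W=0
Move 8: W@(0,0) -> caps B=0 W=0
Move 9: B@(1,2) -> caps B=0 W=0
Move 10: W@(2,0) -> caps B=0 W=1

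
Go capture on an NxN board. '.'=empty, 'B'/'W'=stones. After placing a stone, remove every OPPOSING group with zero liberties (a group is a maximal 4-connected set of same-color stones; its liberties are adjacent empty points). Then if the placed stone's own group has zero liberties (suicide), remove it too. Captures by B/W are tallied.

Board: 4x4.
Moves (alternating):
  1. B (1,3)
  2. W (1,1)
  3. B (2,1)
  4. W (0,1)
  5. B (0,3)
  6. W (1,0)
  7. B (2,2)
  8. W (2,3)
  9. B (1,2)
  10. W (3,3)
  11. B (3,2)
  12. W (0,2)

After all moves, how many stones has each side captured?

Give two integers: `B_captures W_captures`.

Move 1: B@(1,3) -> caps B=0 W=0
Move 2: W@(1,1) -> caps B=0 W=0
Move 3: B@(2,1) -> caps B=0 W=0
Move 4: W@(0,1) -> caps B=0 W=0
Move 5: B@(0,3) -> caps B=0 W=0
Move 6: W@(1,0) -> caps B=0 W=0
Move 7: B@(2,2) -> caps B=0 W=0
Move 8: W@(2,3) -> caps B=0 W=0
Move 9: B@(1,2) -> caps B=0 W=0
Move 10: W@(3,3) -> caps B=0 W=0
Move 11: B@(3,2) -> caps B=2 W=0
Move 12: W@(0,2) -> caps B=2 W=0

Answer: 2 0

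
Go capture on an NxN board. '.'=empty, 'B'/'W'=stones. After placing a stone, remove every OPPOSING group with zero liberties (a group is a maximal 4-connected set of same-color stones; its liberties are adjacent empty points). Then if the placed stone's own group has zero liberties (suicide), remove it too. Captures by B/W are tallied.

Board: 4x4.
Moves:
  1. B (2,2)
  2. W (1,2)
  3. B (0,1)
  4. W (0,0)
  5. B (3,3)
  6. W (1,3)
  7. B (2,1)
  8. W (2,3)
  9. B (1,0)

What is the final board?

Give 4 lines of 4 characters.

Move 1: B@(2,2) -> caps B=0 W=0
Move 2: W@(1,2) -> caps B=0 W=0
Move 3: B@(0,1) -> caps B=0 W=0
Move 4: W@(0,0) -> caps B=0 W=0
Move 5: B@(3,3) -> caps B=0 W=0
Move 6: W@(1,3) -> caps B=0 W=0
Move 7: B@(2,1) -> caps B=0 W=0
Move 8: W@(2,3) -> caps B=0 W=0
Move 9: B@(1,0) -> caps B=1 W=0

Answer: .B..
B.WW
.BBW
...B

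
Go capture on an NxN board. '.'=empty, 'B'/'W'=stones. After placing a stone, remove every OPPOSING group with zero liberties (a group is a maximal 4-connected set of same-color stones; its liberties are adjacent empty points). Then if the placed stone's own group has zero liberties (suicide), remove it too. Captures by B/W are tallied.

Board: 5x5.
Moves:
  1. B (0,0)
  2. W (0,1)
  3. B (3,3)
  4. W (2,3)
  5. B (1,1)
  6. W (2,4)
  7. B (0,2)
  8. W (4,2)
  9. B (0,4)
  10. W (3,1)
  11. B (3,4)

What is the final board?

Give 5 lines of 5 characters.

Answer: B.B.B
.B...
...WW
.W.BB
..W..

Derivation:
Move 1: B@(0,0) -> caps B=0 W=0
Move 2: W@(0,1) -> caps B=0 W=0
Move 3: B@(3,3) -> caps B=0 W=0
Move 4: W@(2,3) -> caps B=0 W=0
Move 5: B@(1,1) -> caps B=0 W=0
Move 6: W@(2,4) -> caps B=0 W=0
Move 7: B@(0,2) -> caps B=1 W=0
Move 8: W@(4,2) -> caps B=1 W=0
Move 9: B@(0,4) -> caps B=1 W=0
Move 10: W@(3,1) -> caps B=1 W=0
Move 11: B@(3,4) -> caps B=1 W=0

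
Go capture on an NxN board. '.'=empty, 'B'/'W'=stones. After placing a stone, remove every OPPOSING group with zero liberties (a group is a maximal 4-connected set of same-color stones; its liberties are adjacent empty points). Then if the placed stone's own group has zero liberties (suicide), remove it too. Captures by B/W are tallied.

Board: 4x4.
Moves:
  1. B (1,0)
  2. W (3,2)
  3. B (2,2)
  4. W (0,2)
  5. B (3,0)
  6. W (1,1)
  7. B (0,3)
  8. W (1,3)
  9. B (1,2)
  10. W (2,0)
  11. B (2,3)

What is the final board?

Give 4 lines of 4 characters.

Answer: ..W.
BWBW
W.BB
B.W.

Derivation:
Move 1: B@(1,0) -> caps B=0 W=0
Move 2: W@(3,2) -> caps B=0 W=0
Move 3: B@(2,2) -> caps B=0 W=0
Move 4: W@(0,2) -> caps B=0 W=0
Move 5: B@(3,0) -> caps B=0 W=0
Move 6: W@(1,1) -> caps B=0 W=0
Move 7: B@(0,3) -> caps B=0 W=0
Move 8: W@(1,3) -> caps B=0 W=1
Move 9: B@(1,2) -> caps B=0 W=1
Move 10: W@(2,0) -> caps B=0 W=1
Move 11: B@(2,3) -> caps B=0 W=1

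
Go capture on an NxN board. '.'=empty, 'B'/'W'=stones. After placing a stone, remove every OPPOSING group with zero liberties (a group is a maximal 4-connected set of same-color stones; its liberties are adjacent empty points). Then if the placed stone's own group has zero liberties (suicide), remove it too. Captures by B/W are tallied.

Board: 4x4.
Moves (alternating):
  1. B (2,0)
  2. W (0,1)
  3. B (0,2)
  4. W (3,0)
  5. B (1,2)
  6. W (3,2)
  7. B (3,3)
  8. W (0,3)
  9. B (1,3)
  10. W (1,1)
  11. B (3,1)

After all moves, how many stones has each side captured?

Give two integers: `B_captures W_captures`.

Answer: 2 0

Derivation:
Move 1: B@(2,0) -> caps B=0 W=0
Move 2: W@(0,1) -> caps B=0 W=0
Move 3: B@(0,2) -> caps B=0 W=0
Move 4: W@(3,0) -> caps B=0 W=0
Move 5: B@(1,2) -> caps B=0 W=0
Move 6: W@(3,2) -> caps B=0 W=0
Move 7: B@(3,3) -> caps B=0 W=0
Move 8: W@(0,3) -> caps B=0 W=0
Move 9: B@(1,3) -> caps B=1 W=0
Move 10: W@(1,1) -> caps B=1 W=0
Move 11: B@(3,1) -> caps B=2 W=0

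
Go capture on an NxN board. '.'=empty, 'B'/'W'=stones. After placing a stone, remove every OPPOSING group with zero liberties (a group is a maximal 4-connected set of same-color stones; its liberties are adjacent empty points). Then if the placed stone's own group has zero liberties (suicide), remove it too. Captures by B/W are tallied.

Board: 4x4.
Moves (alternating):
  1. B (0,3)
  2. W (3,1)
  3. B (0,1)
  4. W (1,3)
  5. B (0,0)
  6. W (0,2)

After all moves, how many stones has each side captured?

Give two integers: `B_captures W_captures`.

Move 1: B@(0,3) -> caps B=0 W=0
Move 2: W@(3,1) -> caps B=0 W=0
Move 3: B@(0,1) -> caps B=0 W=0
Move 4: W@(1,3) -> caps B=0 W=0
Move 5: B@(0,0) -> caps B=0 W=0
Move 6: W@(0,2) -> caps B=0 W=1

Answer: 0 1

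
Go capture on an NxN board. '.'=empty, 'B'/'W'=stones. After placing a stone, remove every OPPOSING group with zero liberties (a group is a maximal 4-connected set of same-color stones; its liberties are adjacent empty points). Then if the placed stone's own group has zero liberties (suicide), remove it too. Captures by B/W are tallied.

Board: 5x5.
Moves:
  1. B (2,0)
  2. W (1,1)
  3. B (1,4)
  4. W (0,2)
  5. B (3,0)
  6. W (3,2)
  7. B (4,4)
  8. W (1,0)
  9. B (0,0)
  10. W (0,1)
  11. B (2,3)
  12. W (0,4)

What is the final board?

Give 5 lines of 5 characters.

Move 1: B@(2,0) -> caps B=0 W=0
Move 2: W@(1,1) -> caps B=0 W=0
Move 3: B@(1,4) -> caps B=0 W=0
Move 4: W@(0,2) -> caps B=0 W=0
Move 5: B@(3,0) -> caps B=0 W=0
Move 6: W@(3,2) -> caps B=0 W=0
Move 7: B@(4,4) -> caps B=0 W=0
Move 8: W@(1,0) -> caps B=0 W=0
Move 9: B@(0,0) -> caps B=0 W=0
Move 10: W@(0,1) -> caps B=0 W=1
Move 11: B@(2,3) -> caps B=0 W=1
Move 12: W@(0,4) -> caps B=0 W=1

Answer: .WW.W
WW..B
B..B.
B.W..
....B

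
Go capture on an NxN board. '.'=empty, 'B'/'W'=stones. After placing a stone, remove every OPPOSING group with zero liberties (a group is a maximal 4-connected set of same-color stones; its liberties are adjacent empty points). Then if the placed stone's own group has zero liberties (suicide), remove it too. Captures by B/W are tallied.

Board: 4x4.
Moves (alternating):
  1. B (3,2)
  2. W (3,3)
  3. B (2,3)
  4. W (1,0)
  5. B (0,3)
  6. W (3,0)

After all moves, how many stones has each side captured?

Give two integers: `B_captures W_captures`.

Answer: 1 0

Derivation:
Move 1: B@(3,2) -> caps B=0 W=0
Move 2: W@(3,3) -> caps B=0 W=0
Move 3: B@(2,3) -> caps B=1 W=0
Move 4: W@(1,0) -> caps B=1 W=0
Move 5: B@(0,3) -> caps B=1 W=0
Move 6: W@(3,0) -> caps B=1 W=0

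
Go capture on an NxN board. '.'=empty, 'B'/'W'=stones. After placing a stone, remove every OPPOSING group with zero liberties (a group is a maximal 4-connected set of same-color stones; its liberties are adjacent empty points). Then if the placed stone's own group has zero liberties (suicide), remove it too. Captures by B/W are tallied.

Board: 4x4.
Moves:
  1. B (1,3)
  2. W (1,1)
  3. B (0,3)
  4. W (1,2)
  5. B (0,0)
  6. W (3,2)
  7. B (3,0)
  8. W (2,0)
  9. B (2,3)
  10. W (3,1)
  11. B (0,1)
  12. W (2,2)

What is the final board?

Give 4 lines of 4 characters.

Move 1: B@(1,3) -> caps B=0 W=0
Move 2: W@(1,1) -> caps B=0 W=0
Move 3: B@(0,3) -> caps B=0 W=0
Move 4: W@(1,2) -> caps B=0 W=0
Move 5: B@(0,0) -> caps B=0 W=0
Move 6: W@(3,2) -> caps B=0 W=0
Move 7: B@(3,0) -> caps B=0 W=0
Move 8: W@(2,0) -> caps B=0 W=0
Move 9: B@(2,3) -> caps B=0 W=0
Move 10: W@(3,1) -> caps B=0 W=1
Move 11: B@(0,1) -> caps B=0 W=1
Move 12: W@(2,2) -> caps B=0 W=1

Answer: BB.B
.WWB
W.WB
.WW.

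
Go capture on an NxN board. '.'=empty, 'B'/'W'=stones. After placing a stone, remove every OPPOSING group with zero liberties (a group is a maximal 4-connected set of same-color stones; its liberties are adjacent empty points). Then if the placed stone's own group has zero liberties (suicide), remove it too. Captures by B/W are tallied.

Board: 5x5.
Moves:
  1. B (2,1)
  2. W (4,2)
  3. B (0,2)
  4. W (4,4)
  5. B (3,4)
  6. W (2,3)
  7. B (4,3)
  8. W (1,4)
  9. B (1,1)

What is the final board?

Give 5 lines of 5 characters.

Move 1: B@(2,1) -> caps B=0 W=0
Move 2: W@(4,2) -> caps B=0 W=0
Move 3: B@(0,2) -> caps B=0 W=0
Move 4: W@(4,4) -> caps B=0 W=0
Move 5: B@(3,4) -> caps B=0 W=0
Move 6: W@(2,3) -> caps B=0 W=0
Move 7: B@(4,3) -> caps B=1 W=0
Move 8: W@(1,4) -> caps B=1 W=0
Move 9: B@(1,1) -> caps B=1 W=0

Answer: ..B..
.B..W
.B.W.
....B
..WB.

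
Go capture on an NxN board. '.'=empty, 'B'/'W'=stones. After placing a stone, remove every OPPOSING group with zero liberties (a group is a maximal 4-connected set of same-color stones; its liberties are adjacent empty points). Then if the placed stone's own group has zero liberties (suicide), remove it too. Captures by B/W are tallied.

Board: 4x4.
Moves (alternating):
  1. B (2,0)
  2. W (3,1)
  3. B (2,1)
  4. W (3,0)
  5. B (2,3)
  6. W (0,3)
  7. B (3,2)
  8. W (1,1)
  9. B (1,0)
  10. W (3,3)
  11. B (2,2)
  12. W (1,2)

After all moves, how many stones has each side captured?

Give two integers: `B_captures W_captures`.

Answer: 2 0

Derivation:
Move 1: B@(2,0) -> caps B=0 W=0
Move 2: W@(3,1) -> caps B=0 W=0
Move 3: B@(2,1) -> caps B=0 W=0
Move 4: W@(3,0) -> caps B=0 W=0
Move 5: B@(2,3) -> caps B=0 W=0
Move 6: W@(0,3) -> caps B=0 W=0
Move 7: B@(3,2) -> caps B=2 W=0
Move 8: W@(1,1) -> caps B=2 W=0
Move 9: B@(1,0) -> caps B=2 W=0
Move 10: W@(3,3) -> caps B=2 W=0
Move 11: B@(2,2) -> caps B=2 W=0
Move 12: W@(1,2) -> caps B=2 W=0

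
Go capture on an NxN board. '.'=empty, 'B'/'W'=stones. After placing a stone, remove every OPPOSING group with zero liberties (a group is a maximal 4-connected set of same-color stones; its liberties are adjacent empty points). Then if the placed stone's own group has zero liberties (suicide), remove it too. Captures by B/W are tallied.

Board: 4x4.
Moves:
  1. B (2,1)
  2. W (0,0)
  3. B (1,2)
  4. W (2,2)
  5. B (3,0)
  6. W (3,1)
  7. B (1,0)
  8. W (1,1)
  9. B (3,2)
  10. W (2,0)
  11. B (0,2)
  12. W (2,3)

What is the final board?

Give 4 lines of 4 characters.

Answer: W.B.
.WB.
WBWW
B.B.

Derivation:
Move 1: B@(2,1) -> caps B=0 W=0
Move 2: W@(0,0) -> caps B=0 W=0
Move 3: B@(1,2) -> caps B=0 W=0
Move 4: W@(2,2) -> caps B=0 W=0
Move 5: B@(3,0) -> caps B=0 W=0
Move 6: W@(3,1) -> caps B=0 W=0
Move 7: B@(1,0) -> caps B=0 W=0
Move 8: W@(1,1) -> caps B=0 W=0
Move 9: B@(3,2) -> caps B=1 W=0
Move 10: W@(2,0) -> caps B=1 W=1
Move 11: B@(0,2) -> caps B=1 W=1
Move 12: W@(2,3) -> caps B=1 W=1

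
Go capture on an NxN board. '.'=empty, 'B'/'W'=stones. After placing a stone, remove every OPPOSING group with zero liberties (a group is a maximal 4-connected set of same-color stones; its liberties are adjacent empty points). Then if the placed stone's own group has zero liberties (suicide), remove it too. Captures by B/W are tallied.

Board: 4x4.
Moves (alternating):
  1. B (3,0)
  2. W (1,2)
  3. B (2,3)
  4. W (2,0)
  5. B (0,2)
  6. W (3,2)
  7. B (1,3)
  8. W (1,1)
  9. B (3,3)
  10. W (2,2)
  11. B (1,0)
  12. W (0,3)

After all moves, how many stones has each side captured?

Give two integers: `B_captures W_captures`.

Answer: 0 3

Derivation:
Move 1: B@(3,0) -> caps B=0 W=0
Move 2: W@(1,2) -> caps B=0 W=0
Move 3: B@(2,3) -> caps B=0 W=0
Move 4: W@(2,0) -> caps B=0 W=0
Move 5: B@(0,2) -> caps B=0 W=0
Move 6: W@(3,2) -> caps B=0 W=0
Move 7: B@(1,3) -> caps B=0 W=0
Move 8: W@(1,1) -> caps B=0 W=0
Move 9: B@(3,3) -> caps B=0 W=0
Move 10: W@(2,2) -> caps B=0 W=0
Move 11: B@(1,0) -> caps B=0 W=0
Move 12: W@(0,3) -> caps B=0 W=3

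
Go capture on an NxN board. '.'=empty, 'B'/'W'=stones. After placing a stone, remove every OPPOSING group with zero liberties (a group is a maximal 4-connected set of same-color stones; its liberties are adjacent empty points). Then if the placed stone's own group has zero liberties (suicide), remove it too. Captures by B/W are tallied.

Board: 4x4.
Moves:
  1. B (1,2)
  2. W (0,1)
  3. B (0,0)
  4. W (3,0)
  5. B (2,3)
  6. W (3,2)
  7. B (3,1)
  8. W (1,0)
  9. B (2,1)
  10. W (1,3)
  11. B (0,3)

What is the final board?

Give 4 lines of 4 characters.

Move 1: B@(1,2) -> caps B=0 W=0
Move 2: W@(0,1) -> caps B=0 W=0
Move 3: B@(0,0) -> caps B=0 W=0
Move 4: W@(3,0) -> caps B=0 W=0
Move 5: B@(2,3) -> caps B=0 W=0
Move 6: W@(3,2) -> caps B=0 W=0
Move 7: B@(3,1) -> caps B=0 W=0
Move 8: W@(1,0) -> caps B=0 W=1
Move 9: B@(2,1) -> caps B=0 W=1
Move 10: W@(1,3) -> caps B=0 W=1
Move 11: B@(0,3) -> caps B=1 W=1

Answer: .W.B
W.B.
.B.B
WBW.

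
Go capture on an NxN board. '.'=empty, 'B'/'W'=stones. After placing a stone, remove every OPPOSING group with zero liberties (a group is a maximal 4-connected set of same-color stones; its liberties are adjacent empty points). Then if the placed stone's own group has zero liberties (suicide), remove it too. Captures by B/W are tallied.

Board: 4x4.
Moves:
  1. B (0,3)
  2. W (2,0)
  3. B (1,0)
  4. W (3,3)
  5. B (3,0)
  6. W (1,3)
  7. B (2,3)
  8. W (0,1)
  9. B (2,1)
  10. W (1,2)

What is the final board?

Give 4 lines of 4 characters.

Move 1: B@(0,3) -> caps B=0 W=0
Move 2: W@(2,0) -> caps B=0 W=0
Move 3: B@(1,0) -> caps B=0 W=0
Move 4: W@(3,3) -> caps B=0 W=0
Move 5: B@(3,0) -> caps B=0 W=0
Move 6: W@(1,3) -> caps B=0 W=0
Move 7: B@(2,3) -> caps B=0 W=0
Move 8: W@(0,1) -> caps B=0 W=0
Move 9: B@(2,1) -> caps B=1 W=0
Move 10: W@(1,2) -> caps B=1 W=0

Answer: .W.B
B.WW
.B.B
B..W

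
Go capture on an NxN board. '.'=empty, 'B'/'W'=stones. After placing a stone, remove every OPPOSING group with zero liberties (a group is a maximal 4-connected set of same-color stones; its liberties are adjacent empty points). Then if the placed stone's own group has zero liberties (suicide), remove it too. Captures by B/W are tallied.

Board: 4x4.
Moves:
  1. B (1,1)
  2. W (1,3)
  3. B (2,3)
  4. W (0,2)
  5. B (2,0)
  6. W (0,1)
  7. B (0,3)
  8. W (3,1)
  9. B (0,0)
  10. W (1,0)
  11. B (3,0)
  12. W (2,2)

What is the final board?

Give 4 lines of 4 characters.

Move 1: B@(1,1) -> caps B=0 W=0
Move 2: W@(1,3) -> caps B=0 W=0
Move 3: B@(2,3) -> caps B=0 W=0
Move 4: W@(0,2) -> caps B=0 W=0
Move 5: B@(2,0) -> caps B=0 W=0
Move 6: W@(0,1) -> caps B=0 W=0
Move 7: B@(0,3) -> caps B=0 W=0
Move 8: W@(3,1) -> caps B=0 W=0
Move 9: B@(0,0) -> caps B=0 W=0
Move 10: W@(1,0) -> caps B=0 W=1
Move 11: B@(3,0) -> caps B=0 W=1
Move 12: W@(2,2) -> caps B=0 W=1

Answer: .WW.
WB.W
B.WB
BW..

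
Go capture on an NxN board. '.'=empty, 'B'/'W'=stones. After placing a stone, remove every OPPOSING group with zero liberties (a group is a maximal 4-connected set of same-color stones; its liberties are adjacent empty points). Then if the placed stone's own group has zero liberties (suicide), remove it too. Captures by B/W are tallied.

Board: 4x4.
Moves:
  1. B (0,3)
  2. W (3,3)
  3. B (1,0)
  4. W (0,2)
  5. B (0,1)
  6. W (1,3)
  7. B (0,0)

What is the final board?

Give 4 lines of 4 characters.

Move 1: B@(0,3) -> caps B=0 W=0
Move 2: W@(3,3) -> caps B=0 W=0
Move 3: B@(1,0) -> caps B=0 W=0
Move 4: W@(0,2) -> caps B=0 W=0
Move 5: B@(0,1) -> caps B=0 W=0
Move 6: W@(1,3) -> caps B=0 W=1
Move 7: B@(0,0) -> caps B=0 W=1

Answer: BBW.
B..W
....
...W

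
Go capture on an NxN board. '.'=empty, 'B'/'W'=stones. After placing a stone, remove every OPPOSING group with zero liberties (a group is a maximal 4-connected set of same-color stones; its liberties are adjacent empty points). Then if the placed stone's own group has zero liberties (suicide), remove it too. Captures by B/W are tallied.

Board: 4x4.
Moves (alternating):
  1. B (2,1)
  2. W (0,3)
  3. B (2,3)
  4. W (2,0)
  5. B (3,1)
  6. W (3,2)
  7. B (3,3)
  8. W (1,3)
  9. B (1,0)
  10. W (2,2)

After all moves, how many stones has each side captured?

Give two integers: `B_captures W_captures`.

Move 1: B@(2,1) -> caps B=0 W=0
Move 2: W@(0,3) -> caps B=0 W=0
Move 3: B@(2,3) -> caps B=0 W=0
Move 4: W@(2,0) -> caps B=0 W=0
Move 5: B@(3,1) -> caps B=0 W=0
Move 6: W@(3,2) -> caps B=0 W=0
Move 7: B@(3,3) -> caps B=0 W=0
Move 8: W@(1,3) -> caps B=0 W=0
Move 9: B@(1,0) -> caps B=0 W=0
Move 10: W@(2,2) -> caps B=0 W=2

Answer: 0 2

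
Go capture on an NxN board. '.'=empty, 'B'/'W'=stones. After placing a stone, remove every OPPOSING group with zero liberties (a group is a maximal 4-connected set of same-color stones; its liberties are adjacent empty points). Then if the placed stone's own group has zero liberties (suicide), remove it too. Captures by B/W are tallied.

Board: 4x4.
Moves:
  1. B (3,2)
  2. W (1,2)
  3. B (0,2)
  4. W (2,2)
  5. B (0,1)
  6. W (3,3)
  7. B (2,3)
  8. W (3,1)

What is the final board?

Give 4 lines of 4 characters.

Answer: .BB.
..W.
..WB
.WB.

Derivation:
Move 1: B@(3,2) -> caps B=0 W=0
Move 2: W@(1,2) -> caps B=0 W=0
Move 3: B@(0,2) -> caps B=0 W=0
Move 4: W@(2,2) -> caps B=0 W=0
Move 5: B@(0,1) -> caps B=0 W=0
Move 6: W@(3,3) -> caps B=0 W=0
Move 7: B@(2,3) -> caps B=1 W=0
Move 8: W@(3,1) -> caps B=1 W=0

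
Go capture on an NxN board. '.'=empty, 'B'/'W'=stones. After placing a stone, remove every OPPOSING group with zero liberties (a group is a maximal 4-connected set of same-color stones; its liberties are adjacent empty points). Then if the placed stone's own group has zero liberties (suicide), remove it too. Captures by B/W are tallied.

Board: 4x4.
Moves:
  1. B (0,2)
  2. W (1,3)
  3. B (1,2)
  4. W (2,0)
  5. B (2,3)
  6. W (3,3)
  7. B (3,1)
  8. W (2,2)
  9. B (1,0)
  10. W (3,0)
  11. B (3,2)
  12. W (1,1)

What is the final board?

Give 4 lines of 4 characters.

Move 1: B@(0,2) -> caps B=0 W=0
Move 2: W@(1,3) -> caps B=0 W=0
Move 3: B@(1,2) -> caps B=0 W=0
Move 4: W@(2,0) -> caps B=0 W=0
Move 5: B@(2,3) -> caps B=0 W=0
Move 6: W@(3,3) -> caps B=0 W=0
Move 7: B@(3,1) -> caps B=0 W=0
Move 8: W@(2,2) -> caps B=0 W=1
Move 9: B@(1,0) -> caps B=0 W=1
Move 10: W@(3,0) -> caps B=0 W=1
Move 11: B@(3,2) -> caps B=0 W=1
Move 12: W@(1,1) -> caps B=0 W=1

Answer: ..B.
BWBW
W.W.
WBBW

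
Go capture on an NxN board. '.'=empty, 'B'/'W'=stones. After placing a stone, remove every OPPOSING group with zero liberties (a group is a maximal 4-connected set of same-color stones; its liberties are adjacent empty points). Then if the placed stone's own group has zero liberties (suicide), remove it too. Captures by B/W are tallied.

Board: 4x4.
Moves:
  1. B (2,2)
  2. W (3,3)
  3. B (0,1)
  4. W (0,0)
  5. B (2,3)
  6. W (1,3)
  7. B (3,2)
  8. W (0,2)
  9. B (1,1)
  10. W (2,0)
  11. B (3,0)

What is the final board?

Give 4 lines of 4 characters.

Answer: WBW.
.B.W
W.BB
B.B.

Derivation:
Move 1: B@(2,2) -> caps B=0 W=0
Move 2: W@(3,3) -> caps B=0 W=0
Move 3: B@(0,1) -> caps B=0 W=0
Move 4: W@(0,0) -> caps B=0 W=0
Move 5: B@(2,3) -> caps B=0 W=0
Move 6: W@(1,3) -> caps B=0 W=0
Move 7: B@(3,2) -> caps B=1 W=0
Move 8: W@(0,2) -> caps B=1 W=0
Move 9: B@(1,1) -> caps B=1 W=0
Move 10: W@(2,0) -> caps B=1 W=0
Move 11: B@(3,0) -> caps B=1 W=0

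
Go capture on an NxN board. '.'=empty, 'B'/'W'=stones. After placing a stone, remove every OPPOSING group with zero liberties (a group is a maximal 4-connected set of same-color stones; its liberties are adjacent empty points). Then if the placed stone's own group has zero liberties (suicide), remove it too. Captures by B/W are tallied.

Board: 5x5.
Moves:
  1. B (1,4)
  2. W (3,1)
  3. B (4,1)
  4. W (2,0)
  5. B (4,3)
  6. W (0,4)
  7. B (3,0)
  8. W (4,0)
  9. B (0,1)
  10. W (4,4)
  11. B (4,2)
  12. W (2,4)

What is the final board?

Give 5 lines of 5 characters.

Answer: .B..W
....B
W...W
.W...
WBBBW

Derivation:
Move 1: B@(1,4) -> caps B=0 W=0
Move 2: W@(3,1) -> caps B=0 W=0
Move 3: B@(4,1) -> caps B=0 W=0
Move 4: W@(2,0) -> caps B=0 W=0
Move 5: B@(4,3) -> caps B=0 W=0
Move 6: W@(0,4) -> caps B=0 W=0
Move 7: B@(3,0) -> caps B=0 W=0
Move 8: W@(4,0) -> caps B=0 W=1
Move 9: B@(0,1) -> caps B=0 W=1
Move 10: W@(4,4) -> caps B=0 W=1
Move 11: B@(4,2) -> caps B=0 W=1
Move 12: W@(2,4) -> caps B=0 W=1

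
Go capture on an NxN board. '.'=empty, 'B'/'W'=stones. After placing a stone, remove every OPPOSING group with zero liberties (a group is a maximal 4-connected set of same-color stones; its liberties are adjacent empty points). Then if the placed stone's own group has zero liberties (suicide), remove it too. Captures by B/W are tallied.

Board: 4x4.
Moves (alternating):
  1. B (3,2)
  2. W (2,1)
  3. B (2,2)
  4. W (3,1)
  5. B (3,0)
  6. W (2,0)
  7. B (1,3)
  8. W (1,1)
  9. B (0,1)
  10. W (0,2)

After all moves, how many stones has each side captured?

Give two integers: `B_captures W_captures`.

Move 1: B@(3,2) -> caps B=0 W=0
Move 2: W@(2,1) -> caps B=0 W=0
Move 3: B@(2,2) -> caps B=0 W=0
Move 4: W@(3,1) -> caps B=0 W=0
Move 5: B@(3,0) -> caps B=0 W=0
Move 6: W@(2,0) -> caps B=0 W=1
Move 7: B@(1,3) -> caps B=0 W=1
Move 8: W@(1,1) -> caps B=0 W=1
Move 9: B@(0,1) -> caps B=0 W=1
Move 10: W@(0,2) -> caps B=0 W=1

Answer: 0 1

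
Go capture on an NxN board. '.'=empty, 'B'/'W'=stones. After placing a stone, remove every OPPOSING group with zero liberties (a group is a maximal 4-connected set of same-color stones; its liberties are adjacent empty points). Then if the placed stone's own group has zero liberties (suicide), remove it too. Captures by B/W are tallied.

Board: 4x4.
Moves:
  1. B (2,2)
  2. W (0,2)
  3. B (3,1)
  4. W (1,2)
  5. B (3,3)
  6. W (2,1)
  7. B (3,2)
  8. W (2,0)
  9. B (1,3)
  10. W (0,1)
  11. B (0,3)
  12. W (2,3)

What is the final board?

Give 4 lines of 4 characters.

Move 1: B@(2,2) -> caps B=0 W=0
Move 2: W@(0,2) -> caps B=0 W=0
Move 3: B@(3,1) -> caps B=0 W=0
Move 4: W@(1,2) -> caps B=0 W=0
Move 5: B@(3,3) -> caps B=0 W=0
Move 6: W@(2,1) -> caps B=0 W=0
Move 7: B@(3,2) -> caps B=0 W=0
Move 8: W@(2,0) -> caps B=0 W=0
Move 9: B@(1,3) -> caps B=0 W=0
Move 10: W@(0,1) -> caps B=0 W=0
Move 11: B@(0,3) -> caps B=0 W=0
Move 12: W@(2,3) -> caps B=0 W=2

Answer: .WW.
..W.
WWBW
.BBB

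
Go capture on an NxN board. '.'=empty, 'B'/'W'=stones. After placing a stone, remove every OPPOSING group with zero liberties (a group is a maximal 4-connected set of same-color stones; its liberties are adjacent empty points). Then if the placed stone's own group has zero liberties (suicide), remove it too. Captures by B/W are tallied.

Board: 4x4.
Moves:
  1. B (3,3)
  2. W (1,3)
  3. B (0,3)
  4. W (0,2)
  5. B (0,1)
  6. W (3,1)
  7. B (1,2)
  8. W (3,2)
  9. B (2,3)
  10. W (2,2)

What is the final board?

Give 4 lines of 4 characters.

Answer: .BW.
..BW
..W.
.WW.

Derivation:
Move 1: B@(3,3) -> caps B=0 W=0
Move 2: W@(1,3) -> caps B=0 W=0
Move 3: B@(0,3) -> caps B=0 W=0
Move 4: W@(0,2) -> caps B=0 W=1
Move 5: B@(0,1) -> caps B=0 W=1
Move 6: W@(3,1) -> caps B=0 W=1
Move 7: B@(1,2) -> caps B=0 W=1
Move 8: W@(3,2) -> caps B=0 W=1
Move 9: B@(2,3) -> caps B=0 W=1
Move 10: W@(2,2) -> caps B=0 W=3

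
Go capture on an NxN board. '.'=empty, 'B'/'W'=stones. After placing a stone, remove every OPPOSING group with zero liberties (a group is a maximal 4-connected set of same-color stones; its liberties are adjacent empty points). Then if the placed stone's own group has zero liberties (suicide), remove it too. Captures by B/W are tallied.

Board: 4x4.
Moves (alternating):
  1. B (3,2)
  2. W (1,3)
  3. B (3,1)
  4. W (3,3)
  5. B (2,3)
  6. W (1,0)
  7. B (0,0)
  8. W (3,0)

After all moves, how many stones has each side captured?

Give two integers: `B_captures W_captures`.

Move 1: B@(3,2) -> caps B=0 W=0
Move 2: W@(1,3) -> caps B=0 W=0
Move 3: B@(3,1) -> caps B=0 W=0
Move 4: W@(3,3) -> caps B=0 W=0
Move 5: B@(2,3) -> caps B=1 W=0
Move 6: W@(1,0) -> caps B=1 W=0
Move 7: B@(0,0) -> caps B=1 W=0
Move 8: W@(3,0) -> caps B=1 W=0

Answer: 1 0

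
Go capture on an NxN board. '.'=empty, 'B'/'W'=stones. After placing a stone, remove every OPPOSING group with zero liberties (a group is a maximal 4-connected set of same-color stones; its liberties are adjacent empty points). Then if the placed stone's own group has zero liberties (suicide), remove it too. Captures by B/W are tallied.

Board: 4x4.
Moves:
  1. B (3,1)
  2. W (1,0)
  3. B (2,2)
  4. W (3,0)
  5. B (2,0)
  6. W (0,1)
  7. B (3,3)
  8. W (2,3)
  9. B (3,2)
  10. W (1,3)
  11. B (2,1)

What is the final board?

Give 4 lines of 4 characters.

Answer: .W..
W..W
BBBW
.BBB

Derivation:
Move 1: B@(3,1) -> caps B=0 W=0
Move 2: W@(1,0) -> caps B=0 W=0
Move 3: B@(2,2) -> caps B=0 W=0
Move 4: W@(3,0) -> caps B=0 W=0
Move 5: B@(2,0) -> caps B=1 W=0
Move 6: W@(0,1) -> caps B=1 W=0
Move 7: B@(3,3) -> caps B=1 W=0
Move 8: W@(2,3) -> caps B=1 W=0
Move 9: B@(3,2) -> caps B=1 W=0
Move 10: W@(1,3) -> caps B=1 W=0
Move 11: B@(2,1) -> caps B=1 W=0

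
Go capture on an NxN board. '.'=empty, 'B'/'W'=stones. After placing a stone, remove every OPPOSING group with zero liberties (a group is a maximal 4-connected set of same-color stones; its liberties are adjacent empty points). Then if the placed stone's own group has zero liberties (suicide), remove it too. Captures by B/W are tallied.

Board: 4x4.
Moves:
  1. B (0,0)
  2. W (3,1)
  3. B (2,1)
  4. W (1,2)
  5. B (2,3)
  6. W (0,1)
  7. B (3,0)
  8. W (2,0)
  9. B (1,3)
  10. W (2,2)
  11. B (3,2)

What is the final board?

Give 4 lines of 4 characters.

Move 1: B@(0,0) -> caps B=0 W=0
Move 2: W@(3,1) -> caps B=0 W=0
Move 3: B@(2,1) -> caps B=0 W=0
Move 4: W@(1,2) -> caps B=0 W=0
Move 5: B@(2,3) -> caps B=0 W=0
Move 6: W@(0,1) -> caps B=0 W=0
Move 7: B@(3,0) -> caps B=0 W=0
Move 8: W@(2,0) -> caps B=0 W=1
Move 9: B@(1,3) -> caps B=0 W=1
Move 10: W@(2,2) -> caps B=0 W=1
Move 11: B@(3,2) -> caps B=0 W=1

Answer: BW..
..WB
WBWB
.WB.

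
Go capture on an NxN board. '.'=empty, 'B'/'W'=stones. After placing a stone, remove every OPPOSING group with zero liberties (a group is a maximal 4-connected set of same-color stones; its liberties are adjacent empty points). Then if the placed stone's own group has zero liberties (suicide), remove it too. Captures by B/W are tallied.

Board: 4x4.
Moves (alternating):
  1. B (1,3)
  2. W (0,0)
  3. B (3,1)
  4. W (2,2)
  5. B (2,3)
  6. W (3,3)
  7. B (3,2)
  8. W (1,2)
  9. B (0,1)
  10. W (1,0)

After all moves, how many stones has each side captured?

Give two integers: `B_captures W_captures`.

Move 1: B@(1,3) -> caps B=0 W=0
Move 2: W@(0,0) -> caps B=0 W=0
Move 3: B@(3,1) -> caps B=0 W=0
Move 4: W@(2,2) -> caps B=0 W=0
Move 5: B@(2,3) -> caps B=0 W=0
Move 6: W@(3,3) -> caps B=0 W=0
Move 7: B@(3,2) -> caps B=1 W=0
Move 8: W@(1,2) -> caps B=1 W=0
Move 9: B@(0,1) -> caps B=1 W=0
Move 10: W@(1,0) -> caps B=1 W=0

Answer: 1 0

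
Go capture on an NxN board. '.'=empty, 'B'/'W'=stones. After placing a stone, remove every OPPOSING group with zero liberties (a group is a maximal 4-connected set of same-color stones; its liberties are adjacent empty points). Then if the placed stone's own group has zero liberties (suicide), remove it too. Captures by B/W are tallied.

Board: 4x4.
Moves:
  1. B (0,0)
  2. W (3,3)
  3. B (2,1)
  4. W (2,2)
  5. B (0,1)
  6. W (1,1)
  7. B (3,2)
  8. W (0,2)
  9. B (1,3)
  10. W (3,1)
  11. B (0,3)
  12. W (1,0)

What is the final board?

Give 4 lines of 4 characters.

Answer: ..WB
WW.B
.BW.
.W.W

Derivation:
Move 1: B@(0,0) -> caps B=0 W=0
Move 2: W@(3,3) -> caps B=0 W=0
Move 3: B@(2,1) -> caps B=0 W=0
Move 4: W@(2,2) -> caps B=0 W=0
Move 5: B@(0,1) -> caps B=0 W=0
Move 6: W@(1,1) -> caps B=0 W=0
Move 7: B@(3,2) -> caps B=0 W=0
Move 8: W@(0,2) -> caps B=0 W=0
Move 9: B@(1,3) -> caps B=0 W=0
Move 10: W@(3,1) -> caps B=0 W=1
Move 11: B@(0,3) -> caps B=0 W=1
Move 12: W@(1,0) -> caps B=0 W=3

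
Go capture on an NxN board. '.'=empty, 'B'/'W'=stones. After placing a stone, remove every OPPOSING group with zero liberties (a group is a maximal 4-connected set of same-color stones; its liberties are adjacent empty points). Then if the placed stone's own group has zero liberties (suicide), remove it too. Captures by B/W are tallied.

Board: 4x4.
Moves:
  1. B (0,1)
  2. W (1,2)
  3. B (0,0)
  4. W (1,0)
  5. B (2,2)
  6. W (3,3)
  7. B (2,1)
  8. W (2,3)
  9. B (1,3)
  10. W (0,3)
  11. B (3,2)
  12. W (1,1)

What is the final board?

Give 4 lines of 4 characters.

Answer: BB.W
WWW.
.BBW
..BW

Derivation:
Move 1: B@(0,1) -> caps B=0 W=0
Move 2: W@(1,2) -> caps B=0 W=0
Move 3: B@(0,0) -> caps B=0 W=0
Move 4: W@(1,0) -> caps B=0 W=0
Move 5: B@(2,2) -> caps B=0 W=0
Move 6: W@(3,3) -> caps B=0 W=0
Move 7: B@(2,1) -> caps B=0 W=0
Move 8: W@(2,3) -> caps B=0 W=0
Move 9: B@(1,3) -> caps B=0 W=0
Move 10: W@(0,3) -> caps B=0 W=1
Move 11: B@(3,2) -> caps B=0 W=1
Move 12: W@(1,1) -> caps B=0 W=1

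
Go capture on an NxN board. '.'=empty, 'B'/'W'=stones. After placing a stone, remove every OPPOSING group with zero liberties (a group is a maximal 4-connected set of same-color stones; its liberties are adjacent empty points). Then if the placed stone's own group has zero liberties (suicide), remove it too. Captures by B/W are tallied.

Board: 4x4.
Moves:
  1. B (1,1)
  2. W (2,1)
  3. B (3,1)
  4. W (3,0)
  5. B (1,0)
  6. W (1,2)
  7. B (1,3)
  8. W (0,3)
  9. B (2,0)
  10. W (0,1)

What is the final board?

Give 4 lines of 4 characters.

Answer: .W.W
BBWB
BW..
.B..

Derivation:
Move 1: B@(1,1) -> caps B=0 W=0
Move 2: W@(2,1) -> caps B=0 W=0
Move 3: B@(3,1) -> caps B=0 W=0
Move 4: W@(3,0) -> caps B=0 W=0
Move 5: B@(1,0) -> caps B=0 W=0
Move 6: W@(1,2) -> caps B=0 W=0
Move 7: B@(1,3) -> caps B=0 W=0
Move 8: W@(0,3) -> caps B=0 W=0
Move 9: B@(2,0) -> caps B=1 W=0
Move 10: W@(0,1) -> caps B=1 W=0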